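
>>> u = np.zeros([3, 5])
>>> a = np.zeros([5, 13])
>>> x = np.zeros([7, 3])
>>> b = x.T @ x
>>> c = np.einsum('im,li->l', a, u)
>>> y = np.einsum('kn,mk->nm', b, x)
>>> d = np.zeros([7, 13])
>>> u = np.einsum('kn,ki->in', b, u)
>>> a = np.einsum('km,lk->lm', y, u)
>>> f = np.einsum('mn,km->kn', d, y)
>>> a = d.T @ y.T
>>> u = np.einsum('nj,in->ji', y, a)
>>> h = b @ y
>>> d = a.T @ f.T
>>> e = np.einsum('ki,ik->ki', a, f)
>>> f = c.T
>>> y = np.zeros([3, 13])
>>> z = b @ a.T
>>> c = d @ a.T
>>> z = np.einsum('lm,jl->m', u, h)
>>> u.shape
(7, 13)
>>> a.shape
(13, 3)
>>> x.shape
(7, 3)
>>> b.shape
(3, 3)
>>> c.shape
(3, 13)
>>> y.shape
(3, 13)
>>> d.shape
(3, 3)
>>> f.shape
(3,)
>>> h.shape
(3, 7)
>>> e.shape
(13, 3)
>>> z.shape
(13,)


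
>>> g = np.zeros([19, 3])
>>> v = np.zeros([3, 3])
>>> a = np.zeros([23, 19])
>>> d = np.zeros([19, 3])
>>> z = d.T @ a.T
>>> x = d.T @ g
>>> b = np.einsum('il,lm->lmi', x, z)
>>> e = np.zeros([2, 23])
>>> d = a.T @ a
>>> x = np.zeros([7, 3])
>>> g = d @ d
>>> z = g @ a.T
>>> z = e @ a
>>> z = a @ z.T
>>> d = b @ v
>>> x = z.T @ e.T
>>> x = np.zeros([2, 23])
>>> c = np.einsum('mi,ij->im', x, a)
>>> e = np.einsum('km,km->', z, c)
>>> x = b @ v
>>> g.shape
(19, 19)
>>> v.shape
(3, 3)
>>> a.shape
(23, 19)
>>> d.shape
(3, 23, 3)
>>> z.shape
(23, 2)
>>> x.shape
(3, 23, 3)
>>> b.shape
(3, 23, 3)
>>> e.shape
()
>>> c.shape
(23, 2)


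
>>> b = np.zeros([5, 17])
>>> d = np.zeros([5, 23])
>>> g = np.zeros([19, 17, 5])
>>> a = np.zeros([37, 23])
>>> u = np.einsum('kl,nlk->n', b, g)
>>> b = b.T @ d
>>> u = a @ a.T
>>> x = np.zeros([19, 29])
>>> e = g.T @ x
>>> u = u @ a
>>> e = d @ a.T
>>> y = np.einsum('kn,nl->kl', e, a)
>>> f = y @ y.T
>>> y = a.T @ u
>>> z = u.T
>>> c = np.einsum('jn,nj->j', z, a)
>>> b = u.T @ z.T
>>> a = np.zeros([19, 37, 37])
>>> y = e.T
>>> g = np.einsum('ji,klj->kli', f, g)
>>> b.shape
(23, 23)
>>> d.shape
(5, 23)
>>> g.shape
(19, 17, 5)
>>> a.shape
(19, 37, 37)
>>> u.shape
(37, 23)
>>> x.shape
(19, 29)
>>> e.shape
(5, 37)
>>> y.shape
(37, 5)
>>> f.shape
(5, 5)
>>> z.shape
(23, 37)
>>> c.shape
(23,)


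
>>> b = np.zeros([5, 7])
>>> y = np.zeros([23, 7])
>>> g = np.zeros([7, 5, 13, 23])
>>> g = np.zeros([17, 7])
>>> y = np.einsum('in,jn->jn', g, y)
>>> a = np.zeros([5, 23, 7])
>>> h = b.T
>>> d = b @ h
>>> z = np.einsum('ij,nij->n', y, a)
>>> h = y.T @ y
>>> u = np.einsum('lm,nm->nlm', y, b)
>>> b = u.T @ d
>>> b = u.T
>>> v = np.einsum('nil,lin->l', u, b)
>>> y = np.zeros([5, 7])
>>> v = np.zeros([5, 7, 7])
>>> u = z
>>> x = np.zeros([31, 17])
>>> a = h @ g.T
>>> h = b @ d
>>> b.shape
(7, 23, 5)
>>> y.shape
(5, 7)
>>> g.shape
(17, 7)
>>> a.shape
(7, 17)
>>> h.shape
(7, 23, 5)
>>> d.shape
(5, 5)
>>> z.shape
(5,)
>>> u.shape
(5,)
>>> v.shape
(5, 7, 7)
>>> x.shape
(31, 17)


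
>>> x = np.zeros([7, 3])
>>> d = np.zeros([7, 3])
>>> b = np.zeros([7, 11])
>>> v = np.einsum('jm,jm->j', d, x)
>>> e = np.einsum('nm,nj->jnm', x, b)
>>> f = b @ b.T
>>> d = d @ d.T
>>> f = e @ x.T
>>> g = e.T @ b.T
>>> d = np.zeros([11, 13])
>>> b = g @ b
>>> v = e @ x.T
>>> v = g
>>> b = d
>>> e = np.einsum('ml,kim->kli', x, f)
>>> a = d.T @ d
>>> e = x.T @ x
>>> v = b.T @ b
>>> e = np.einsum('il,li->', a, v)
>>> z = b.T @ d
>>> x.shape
(7, 3)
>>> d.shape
(11, 13)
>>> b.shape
(11, 13)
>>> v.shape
(13, 13)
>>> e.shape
()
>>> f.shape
(11, 7, 7)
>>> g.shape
(3, 7, 7)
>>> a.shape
(13, 13)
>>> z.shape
(13, 13)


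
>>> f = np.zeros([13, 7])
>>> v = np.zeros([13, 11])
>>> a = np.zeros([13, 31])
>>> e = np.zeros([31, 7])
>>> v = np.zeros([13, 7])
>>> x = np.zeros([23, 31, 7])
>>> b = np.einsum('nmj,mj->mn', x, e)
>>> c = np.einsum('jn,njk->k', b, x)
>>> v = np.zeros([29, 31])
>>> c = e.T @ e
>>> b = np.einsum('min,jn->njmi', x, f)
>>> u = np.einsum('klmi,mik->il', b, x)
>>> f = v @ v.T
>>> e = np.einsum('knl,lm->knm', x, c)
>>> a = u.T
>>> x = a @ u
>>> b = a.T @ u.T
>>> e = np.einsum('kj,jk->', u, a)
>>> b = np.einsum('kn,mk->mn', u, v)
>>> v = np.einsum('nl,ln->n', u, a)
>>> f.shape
(29, 29)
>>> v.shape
(31,)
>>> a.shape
(13, 31)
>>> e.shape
()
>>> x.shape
(13, 13)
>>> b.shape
(29, 13)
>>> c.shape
(7, 7)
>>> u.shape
(31, 13)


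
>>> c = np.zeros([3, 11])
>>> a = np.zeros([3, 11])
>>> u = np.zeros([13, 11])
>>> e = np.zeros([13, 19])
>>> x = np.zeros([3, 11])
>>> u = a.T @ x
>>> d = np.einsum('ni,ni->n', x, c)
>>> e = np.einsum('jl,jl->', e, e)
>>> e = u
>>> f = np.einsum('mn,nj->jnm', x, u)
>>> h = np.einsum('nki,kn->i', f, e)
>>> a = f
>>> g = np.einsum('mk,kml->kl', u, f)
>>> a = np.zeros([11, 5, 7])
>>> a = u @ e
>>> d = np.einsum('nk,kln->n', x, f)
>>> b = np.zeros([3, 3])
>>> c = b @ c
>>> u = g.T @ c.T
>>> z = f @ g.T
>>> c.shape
(3, 11)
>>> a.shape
(11, 11)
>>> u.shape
(3, 3)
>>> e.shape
(11, 11)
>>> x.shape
(3, 11)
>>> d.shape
(3,)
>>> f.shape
(11, 11, 3)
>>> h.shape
(3,)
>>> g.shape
(11, 3)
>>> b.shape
(3, 3)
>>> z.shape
(11, 11, 11)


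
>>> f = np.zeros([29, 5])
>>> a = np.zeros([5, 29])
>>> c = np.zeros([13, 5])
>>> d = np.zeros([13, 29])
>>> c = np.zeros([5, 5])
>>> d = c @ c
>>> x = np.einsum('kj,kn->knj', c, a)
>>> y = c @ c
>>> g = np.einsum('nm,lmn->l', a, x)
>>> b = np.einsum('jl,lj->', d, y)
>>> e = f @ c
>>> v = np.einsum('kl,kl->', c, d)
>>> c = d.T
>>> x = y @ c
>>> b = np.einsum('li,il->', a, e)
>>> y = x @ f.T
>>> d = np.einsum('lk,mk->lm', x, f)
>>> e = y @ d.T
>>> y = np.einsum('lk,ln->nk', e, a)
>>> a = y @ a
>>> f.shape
(29, 5)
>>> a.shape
(29, 29)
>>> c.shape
(5, 5)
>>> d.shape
(5, 29)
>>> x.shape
(5, 5)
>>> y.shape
(29, 5)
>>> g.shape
(5,)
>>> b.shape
()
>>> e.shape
(5, 5)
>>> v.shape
()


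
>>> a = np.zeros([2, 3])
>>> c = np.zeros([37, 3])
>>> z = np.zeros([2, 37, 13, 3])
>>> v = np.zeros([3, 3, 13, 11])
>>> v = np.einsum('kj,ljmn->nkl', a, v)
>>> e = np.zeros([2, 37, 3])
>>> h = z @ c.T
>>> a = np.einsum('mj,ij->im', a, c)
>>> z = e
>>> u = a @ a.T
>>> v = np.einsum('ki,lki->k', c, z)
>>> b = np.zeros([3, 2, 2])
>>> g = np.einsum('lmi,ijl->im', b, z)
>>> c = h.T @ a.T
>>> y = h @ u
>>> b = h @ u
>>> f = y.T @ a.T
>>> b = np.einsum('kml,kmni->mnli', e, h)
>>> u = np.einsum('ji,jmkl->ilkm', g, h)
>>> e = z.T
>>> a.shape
(37, 2)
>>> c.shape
(37, 13, 37, 37)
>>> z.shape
(2, 37, 3)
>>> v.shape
(37,)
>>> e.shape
(3, 37, 2)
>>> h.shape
(2, 37, 13, 37)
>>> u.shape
(2, 37, 13, 37)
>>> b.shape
(37, 13, 3, 37)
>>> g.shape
(2, 2)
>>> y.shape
(2, 37, 13, 37)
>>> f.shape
(37, 13, 37, 37)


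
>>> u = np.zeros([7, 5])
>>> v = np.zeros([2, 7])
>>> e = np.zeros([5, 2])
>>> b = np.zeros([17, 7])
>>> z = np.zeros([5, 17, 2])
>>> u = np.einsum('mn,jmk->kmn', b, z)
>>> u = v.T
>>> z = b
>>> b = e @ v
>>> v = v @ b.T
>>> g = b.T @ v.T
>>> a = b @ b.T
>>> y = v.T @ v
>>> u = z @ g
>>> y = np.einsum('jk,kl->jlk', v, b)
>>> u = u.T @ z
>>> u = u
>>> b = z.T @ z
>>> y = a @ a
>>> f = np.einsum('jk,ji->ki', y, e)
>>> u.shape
(2, 7)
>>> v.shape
(2, 5)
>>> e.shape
(5, 2)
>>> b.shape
(7, 7)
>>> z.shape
(17, 7)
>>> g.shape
(7, 2)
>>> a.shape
(5, 5)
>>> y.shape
(5, 5)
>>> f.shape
(5, 2)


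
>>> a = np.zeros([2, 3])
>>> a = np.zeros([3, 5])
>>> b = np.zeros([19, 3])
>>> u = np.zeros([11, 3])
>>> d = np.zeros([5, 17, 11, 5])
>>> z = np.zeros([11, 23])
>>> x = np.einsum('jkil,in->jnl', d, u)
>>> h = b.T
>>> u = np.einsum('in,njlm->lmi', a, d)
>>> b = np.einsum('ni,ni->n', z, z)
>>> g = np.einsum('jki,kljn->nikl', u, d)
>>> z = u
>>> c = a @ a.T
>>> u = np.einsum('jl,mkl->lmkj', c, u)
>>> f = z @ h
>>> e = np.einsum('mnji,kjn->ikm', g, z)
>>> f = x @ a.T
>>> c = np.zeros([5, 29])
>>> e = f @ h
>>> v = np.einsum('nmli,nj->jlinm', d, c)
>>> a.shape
(3, 5)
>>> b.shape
(11,)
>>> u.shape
(3, 11, 5, 3)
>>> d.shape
(5, 17, 11, 5)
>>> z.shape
(11, 5, 3)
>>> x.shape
(5, 3, 5)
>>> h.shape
(3, 19)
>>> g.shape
(5, 3, 5, 17)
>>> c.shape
(5, 29)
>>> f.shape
(5, 3, 3)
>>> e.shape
(5, 3, 19)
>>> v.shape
(29, 11, 5, 5, 17)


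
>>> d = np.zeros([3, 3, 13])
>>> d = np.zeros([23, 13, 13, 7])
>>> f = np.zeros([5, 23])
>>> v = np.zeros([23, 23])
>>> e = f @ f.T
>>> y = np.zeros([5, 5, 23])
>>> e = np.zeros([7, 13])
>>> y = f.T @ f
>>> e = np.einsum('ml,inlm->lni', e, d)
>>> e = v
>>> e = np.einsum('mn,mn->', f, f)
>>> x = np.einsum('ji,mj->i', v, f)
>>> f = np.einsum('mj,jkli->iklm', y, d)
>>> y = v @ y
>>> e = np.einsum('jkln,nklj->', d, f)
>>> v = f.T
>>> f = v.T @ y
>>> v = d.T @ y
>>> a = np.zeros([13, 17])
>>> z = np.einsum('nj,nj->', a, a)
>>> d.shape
(23, 13, 13, 7)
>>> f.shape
(7, 13, 13, 23)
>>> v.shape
(7, 13, 13, 23)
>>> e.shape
()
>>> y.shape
(23, 23)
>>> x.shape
(23,)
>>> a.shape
(13, 17)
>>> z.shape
()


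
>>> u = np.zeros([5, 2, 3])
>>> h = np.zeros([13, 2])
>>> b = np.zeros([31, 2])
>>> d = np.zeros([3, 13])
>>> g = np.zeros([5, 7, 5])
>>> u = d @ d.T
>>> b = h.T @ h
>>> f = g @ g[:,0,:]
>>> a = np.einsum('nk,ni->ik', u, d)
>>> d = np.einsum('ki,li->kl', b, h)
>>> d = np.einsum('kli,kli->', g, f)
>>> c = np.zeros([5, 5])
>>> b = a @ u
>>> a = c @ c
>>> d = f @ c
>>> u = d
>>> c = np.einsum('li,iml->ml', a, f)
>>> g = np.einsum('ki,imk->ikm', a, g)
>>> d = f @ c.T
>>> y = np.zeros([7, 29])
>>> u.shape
(5, 7, 5)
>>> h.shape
(13, 2)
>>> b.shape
(13, 3)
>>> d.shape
(5, 7, 7)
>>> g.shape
(5, 5, 7)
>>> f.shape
(5, 7, 5)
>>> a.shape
(5, 5)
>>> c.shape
(7, 5)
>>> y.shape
(7, 29)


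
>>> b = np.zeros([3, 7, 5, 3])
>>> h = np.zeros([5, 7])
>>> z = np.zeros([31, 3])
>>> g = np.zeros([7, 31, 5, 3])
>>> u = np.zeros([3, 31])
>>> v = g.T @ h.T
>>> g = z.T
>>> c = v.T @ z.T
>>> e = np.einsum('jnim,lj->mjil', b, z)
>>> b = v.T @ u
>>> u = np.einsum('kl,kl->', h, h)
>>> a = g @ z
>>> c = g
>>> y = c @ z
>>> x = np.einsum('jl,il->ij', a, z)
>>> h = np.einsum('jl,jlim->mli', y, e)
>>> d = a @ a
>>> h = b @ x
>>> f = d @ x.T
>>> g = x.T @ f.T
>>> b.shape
(5, 31, 5, 31)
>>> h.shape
(5, 31, 5, 3)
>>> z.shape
(31, 3)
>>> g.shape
(3, 3)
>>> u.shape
()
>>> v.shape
(3, 5, 31, 5)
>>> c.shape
(3, 31)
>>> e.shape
(3, 3, 5, 31)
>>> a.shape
(3, 3)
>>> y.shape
(3, 3)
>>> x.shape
(31, 3)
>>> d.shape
(3, 3)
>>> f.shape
(3, 31)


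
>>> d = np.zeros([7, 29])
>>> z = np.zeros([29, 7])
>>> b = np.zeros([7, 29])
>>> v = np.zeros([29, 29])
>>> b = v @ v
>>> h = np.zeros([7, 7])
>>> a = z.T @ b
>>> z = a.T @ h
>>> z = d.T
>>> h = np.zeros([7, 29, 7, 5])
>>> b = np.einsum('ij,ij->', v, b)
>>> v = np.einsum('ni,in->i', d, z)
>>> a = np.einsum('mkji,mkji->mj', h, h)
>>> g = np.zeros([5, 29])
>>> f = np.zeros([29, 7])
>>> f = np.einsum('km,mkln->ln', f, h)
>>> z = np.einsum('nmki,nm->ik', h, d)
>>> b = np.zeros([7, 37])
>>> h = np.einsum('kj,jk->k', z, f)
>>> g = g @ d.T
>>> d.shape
(7, 29)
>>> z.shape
(5, 7)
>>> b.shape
(7, 37)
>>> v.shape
(29,)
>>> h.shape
(5,)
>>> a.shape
(7, 7)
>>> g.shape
(5, 7)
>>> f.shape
(7, 5)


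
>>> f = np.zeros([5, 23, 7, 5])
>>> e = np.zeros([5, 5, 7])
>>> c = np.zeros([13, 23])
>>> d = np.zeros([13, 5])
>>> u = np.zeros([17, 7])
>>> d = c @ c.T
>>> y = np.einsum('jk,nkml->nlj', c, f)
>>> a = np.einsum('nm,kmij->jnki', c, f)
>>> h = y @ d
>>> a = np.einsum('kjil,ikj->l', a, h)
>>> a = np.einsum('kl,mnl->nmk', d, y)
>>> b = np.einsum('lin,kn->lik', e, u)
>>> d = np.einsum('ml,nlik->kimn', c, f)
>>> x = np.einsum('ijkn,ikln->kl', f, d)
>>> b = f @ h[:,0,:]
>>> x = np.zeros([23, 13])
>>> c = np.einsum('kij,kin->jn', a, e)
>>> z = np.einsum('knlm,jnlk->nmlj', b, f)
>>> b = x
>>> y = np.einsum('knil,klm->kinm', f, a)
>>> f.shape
(5, 23, 7, 5)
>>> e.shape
(5, 5, 7)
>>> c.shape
(13, 7)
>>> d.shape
(5, 7, 13, 5)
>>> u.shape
(17, 7)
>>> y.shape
(5, 7, 23, 13)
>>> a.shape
(5, 5, 13)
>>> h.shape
(5, 5, 13)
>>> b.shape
(23, 13)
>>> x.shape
(23, 13)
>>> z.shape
(23, 13, 7, 5)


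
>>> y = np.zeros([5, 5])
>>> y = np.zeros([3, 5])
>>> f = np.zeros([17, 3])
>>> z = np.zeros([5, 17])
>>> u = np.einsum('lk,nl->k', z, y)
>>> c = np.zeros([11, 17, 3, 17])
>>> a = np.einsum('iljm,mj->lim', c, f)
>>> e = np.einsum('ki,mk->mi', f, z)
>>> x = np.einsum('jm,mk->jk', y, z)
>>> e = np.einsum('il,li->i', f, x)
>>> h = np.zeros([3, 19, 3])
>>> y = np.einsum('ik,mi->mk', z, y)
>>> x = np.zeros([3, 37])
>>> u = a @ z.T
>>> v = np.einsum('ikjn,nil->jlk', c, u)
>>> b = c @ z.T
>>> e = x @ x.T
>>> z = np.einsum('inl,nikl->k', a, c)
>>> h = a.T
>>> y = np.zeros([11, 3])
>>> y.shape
(11, 3)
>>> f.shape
(17, 3)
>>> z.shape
(3,)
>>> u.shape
(17, 11, 5)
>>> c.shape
(11, 17, 3, 17)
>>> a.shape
(17, 11, 17)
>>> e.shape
(3, 3)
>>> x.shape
(3, 37)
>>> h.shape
(17, 11, 17)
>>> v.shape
(3, 5, 17)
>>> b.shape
(11, 17, 3, 5)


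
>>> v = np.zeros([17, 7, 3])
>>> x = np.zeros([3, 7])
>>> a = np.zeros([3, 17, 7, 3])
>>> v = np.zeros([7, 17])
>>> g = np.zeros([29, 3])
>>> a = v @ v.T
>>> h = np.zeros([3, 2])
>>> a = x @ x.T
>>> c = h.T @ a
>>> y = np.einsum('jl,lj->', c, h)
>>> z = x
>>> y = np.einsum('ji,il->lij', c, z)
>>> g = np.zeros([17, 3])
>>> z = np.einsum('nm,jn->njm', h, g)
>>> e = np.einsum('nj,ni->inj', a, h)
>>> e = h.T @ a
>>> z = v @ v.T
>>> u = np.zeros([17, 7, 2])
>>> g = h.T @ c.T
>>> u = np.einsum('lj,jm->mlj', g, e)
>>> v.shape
(7, 17)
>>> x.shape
(3, 7)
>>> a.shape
(3, 3)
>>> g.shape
(2, 2)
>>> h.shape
(3, 2)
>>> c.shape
(2, 3)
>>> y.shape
(7, 3, 2)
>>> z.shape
(7, 7)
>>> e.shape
(2, 3)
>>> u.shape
(3, 2, 2)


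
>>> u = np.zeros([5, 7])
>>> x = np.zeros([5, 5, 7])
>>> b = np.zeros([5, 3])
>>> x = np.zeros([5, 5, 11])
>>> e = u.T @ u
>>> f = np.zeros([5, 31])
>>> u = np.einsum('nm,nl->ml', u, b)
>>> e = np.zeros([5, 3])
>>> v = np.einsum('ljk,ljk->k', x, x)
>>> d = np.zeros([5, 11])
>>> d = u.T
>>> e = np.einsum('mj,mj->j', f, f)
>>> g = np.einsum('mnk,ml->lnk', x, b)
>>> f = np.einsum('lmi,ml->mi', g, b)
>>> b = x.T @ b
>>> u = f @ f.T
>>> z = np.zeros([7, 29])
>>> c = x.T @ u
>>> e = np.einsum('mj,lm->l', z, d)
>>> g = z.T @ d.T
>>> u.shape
(5, 5)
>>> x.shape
(5, 5, 11)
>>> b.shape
(11, 5, 3)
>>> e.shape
(3,)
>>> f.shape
(5, 11)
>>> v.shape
(11,)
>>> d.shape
(3, 7)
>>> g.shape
(29, 3)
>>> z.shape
(7, 29)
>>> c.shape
(11, 5, 5)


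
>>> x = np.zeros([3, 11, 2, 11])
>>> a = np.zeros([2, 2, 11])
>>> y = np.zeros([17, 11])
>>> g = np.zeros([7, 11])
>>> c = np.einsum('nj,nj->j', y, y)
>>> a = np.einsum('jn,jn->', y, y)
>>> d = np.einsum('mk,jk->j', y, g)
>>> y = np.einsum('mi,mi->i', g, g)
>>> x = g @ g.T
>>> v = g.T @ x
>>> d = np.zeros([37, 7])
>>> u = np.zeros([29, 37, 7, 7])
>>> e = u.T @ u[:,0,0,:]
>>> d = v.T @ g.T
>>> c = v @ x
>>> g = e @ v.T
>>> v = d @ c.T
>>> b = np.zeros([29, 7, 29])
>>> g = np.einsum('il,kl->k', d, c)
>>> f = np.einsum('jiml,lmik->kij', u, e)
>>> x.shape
(7, 7)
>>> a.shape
()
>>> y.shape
(11,)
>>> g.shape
(11,)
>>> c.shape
(11, 7)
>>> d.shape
(7, 7)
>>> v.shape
(7, 11)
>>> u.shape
(29, 37, 7, 7)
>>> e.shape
(7, 7, 37, 7)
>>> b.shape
(29, 7, 29)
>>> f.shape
(7, 37, 29)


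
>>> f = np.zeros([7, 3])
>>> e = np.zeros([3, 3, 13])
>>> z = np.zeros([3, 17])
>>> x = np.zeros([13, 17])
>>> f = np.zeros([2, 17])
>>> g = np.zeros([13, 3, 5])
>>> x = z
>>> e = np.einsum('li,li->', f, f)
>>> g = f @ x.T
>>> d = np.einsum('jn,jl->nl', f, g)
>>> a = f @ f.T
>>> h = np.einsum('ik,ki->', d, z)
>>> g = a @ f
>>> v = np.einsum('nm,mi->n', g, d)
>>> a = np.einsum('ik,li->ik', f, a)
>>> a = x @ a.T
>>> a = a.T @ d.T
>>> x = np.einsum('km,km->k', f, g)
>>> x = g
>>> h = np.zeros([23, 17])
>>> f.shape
(2, 17)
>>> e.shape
()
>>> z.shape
(3, 17)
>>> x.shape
(2, 17)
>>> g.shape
(2, 17)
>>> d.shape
(17, 3)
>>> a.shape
(2, 17)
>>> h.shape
(23, 17)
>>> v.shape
(2,)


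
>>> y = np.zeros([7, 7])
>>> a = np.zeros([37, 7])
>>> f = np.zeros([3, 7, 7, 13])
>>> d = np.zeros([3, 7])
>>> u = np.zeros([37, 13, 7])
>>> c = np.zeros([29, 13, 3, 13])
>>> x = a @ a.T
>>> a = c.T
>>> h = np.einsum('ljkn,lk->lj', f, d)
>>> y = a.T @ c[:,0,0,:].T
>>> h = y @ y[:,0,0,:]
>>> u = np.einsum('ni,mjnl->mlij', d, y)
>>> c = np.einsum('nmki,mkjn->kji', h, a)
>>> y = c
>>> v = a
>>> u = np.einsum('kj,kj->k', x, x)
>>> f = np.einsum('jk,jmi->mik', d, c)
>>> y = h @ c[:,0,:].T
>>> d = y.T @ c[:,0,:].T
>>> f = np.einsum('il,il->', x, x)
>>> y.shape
(29, 13, 3, 3)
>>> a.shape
(13, 3, 13, 29)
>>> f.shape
()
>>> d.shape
(3, 3, 13, 3)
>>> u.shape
(37,)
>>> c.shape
(3, 13, 29)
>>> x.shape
(37, 37)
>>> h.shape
(29, 13, 3, 29)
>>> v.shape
(13, 3, 13, 29)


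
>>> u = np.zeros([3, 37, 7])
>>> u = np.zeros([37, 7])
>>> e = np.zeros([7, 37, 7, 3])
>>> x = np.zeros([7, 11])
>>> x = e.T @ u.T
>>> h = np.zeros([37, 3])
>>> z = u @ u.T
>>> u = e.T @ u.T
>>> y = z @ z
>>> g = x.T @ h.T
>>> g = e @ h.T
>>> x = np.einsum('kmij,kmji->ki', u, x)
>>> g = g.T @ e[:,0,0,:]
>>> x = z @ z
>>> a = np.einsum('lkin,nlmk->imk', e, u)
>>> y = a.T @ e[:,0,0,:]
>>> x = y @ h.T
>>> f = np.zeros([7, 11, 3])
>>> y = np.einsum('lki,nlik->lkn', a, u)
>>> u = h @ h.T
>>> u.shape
(37, 37)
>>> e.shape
(7, 37, 7, 3)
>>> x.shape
(37, 37, 37)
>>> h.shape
(37, 3)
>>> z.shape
(37, 37)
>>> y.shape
(7, 37, 3)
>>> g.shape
(37, 7, 37, 3)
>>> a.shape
(7, 37, 37)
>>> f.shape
(7, 11, 3)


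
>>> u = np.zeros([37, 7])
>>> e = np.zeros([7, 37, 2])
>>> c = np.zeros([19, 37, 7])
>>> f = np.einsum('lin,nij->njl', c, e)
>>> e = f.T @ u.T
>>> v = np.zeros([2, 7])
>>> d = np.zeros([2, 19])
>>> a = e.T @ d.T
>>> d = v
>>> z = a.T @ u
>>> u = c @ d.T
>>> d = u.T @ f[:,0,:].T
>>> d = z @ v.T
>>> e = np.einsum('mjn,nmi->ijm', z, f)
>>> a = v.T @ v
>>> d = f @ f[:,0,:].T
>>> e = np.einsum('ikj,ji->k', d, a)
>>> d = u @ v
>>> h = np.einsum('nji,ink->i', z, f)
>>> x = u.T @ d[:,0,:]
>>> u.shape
(19, 37, 2)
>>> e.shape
(2,)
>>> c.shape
(19, 37, 7)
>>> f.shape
(7, 2, 19)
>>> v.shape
(2, 7)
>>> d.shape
(19, 37, 7)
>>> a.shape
(7, 7)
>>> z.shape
(2, 2, 7)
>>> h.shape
(7,)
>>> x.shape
(2, 37, 7)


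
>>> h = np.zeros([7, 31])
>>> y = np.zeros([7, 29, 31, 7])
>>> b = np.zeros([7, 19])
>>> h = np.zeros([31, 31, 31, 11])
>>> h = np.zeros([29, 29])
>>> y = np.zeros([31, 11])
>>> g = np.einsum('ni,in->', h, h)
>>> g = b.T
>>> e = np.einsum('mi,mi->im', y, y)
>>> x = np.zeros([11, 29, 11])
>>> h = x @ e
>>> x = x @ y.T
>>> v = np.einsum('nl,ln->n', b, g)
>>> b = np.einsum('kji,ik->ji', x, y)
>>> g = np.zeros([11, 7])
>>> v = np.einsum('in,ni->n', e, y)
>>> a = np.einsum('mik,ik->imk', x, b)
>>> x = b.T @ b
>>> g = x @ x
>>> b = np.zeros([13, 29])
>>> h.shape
(11, 29, 31)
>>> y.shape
(31, 11)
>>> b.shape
(13, 29)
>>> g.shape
(31, 31)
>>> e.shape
(11, 31)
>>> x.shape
(31, 31)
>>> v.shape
(31,)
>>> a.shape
(29, 11, 31)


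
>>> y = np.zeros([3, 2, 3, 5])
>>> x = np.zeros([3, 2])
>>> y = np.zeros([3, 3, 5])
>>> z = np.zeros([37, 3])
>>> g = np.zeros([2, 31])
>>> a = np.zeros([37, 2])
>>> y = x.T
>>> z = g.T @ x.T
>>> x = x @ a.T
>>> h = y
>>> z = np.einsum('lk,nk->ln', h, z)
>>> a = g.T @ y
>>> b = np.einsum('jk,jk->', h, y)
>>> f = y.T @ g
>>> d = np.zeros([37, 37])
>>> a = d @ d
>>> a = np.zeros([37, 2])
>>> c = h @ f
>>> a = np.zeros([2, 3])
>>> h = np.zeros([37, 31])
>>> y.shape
(2, 3)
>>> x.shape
(3, 37)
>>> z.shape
(2, 31)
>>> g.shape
(2, 31)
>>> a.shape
(2, 3)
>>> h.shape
(37, 31)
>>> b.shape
()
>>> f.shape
(3, 31)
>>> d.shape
(37, 37)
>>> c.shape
(2, 31)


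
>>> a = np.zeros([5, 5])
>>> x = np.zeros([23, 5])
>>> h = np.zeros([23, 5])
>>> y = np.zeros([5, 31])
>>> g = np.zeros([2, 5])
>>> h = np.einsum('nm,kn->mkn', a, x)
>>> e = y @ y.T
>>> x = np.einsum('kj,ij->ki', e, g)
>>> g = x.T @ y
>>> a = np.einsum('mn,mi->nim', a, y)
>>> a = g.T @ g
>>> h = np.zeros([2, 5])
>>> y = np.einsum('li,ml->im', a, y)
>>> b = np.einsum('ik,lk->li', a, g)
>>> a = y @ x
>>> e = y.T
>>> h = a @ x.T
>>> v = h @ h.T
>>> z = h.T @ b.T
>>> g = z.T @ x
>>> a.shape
(31, 2)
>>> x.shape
(5, 2)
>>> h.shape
(31, 5)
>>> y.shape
(31, 5)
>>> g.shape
(2, 2)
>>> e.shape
(5, 31)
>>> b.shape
(2, 31)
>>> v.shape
(31, 31)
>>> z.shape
(5, 2)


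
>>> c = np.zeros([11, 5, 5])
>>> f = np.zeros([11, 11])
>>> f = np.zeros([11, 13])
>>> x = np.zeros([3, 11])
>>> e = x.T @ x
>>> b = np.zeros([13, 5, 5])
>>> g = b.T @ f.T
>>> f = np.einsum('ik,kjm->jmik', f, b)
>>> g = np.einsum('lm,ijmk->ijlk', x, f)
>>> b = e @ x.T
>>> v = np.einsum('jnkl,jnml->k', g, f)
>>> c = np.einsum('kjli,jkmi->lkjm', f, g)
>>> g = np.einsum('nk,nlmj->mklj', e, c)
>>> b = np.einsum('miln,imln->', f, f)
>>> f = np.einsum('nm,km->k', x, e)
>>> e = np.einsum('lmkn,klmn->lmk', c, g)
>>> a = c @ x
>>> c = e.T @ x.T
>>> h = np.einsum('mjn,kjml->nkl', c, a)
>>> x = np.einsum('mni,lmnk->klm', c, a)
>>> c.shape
(5, 5, 3)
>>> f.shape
(11,)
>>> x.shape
(11, 11, 5)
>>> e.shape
(11, 5, 5)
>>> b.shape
()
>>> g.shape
(5, 11, 5, 3)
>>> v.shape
(3,)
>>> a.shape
(11, 5, 5, 11)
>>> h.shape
(3, 11, 11)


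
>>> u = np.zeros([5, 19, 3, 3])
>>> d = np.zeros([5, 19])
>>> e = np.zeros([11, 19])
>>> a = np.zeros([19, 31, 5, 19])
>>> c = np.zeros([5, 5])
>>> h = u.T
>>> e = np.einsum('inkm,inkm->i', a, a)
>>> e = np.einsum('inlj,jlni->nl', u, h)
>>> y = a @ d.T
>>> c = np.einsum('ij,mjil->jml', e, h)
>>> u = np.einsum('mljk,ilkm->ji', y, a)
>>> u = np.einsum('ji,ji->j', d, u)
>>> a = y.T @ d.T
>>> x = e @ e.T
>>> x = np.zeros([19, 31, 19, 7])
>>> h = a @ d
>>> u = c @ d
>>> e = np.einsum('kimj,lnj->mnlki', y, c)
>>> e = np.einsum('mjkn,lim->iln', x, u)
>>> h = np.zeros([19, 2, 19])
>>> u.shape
(3, 3, 19)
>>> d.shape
(5, 19)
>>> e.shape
(3, 3, 7)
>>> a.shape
(5, 5, 31, 5)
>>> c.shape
(3, 3, 5)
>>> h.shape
(19, 2, 19)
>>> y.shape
(19, 31, 5, 5)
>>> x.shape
(19, 31, 19, 7)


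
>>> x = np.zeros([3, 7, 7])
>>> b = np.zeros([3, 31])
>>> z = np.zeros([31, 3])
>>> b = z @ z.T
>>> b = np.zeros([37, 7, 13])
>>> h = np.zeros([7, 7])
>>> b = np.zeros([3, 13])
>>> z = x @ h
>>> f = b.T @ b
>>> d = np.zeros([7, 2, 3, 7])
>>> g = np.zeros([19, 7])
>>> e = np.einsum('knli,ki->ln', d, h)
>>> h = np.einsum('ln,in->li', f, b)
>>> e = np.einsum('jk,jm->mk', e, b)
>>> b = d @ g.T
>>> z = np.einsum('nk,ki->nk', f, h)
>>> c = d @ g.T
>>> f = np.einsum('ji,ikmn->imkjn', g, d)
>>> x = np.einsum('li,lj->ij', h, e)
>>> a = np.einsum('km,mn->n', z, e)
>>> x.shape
(3, 2)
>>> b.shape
(7, 2, 3, 19)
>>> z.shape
(13, 13)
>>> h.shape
(13, 3)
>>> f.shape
(7, 3, 2, 19, 7)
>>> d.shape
(7, 2, 3, 7)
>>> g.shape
(19, 7)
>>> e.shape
(13, 2)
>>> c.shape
(7, 2, 3, 19)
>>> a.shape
(2,)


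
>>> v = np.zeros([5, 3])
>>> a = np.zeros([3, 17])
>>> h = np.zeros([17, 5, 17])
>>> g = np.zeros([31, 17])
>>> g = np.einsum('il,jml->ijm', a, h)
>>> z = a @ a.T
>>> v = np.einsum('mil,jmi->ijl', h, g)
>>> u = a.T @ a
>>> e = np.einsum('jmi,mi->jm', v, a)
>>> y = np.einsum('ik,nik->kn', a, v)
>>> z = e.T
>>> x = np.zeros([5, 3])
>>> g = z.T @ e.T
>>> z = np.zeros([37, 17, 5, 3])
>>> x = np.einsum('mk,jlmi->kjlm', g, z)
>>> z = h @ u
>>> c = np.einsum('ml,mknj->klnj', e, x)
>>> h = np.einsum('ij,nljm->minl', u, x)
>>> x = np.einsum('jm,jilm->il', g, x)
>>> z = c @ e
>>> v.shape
(5, 3, 17)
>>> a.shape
(3, 17)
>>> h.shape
(5, 17, 5, 37)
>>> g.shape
(5, 5)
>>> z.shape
(37, 3, 17, 3)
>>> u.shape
(17, 17)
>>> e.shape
(5, 3)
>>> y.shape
(17, 5)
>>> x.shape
(37, 17)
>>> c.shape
(37, 3, 17, 5)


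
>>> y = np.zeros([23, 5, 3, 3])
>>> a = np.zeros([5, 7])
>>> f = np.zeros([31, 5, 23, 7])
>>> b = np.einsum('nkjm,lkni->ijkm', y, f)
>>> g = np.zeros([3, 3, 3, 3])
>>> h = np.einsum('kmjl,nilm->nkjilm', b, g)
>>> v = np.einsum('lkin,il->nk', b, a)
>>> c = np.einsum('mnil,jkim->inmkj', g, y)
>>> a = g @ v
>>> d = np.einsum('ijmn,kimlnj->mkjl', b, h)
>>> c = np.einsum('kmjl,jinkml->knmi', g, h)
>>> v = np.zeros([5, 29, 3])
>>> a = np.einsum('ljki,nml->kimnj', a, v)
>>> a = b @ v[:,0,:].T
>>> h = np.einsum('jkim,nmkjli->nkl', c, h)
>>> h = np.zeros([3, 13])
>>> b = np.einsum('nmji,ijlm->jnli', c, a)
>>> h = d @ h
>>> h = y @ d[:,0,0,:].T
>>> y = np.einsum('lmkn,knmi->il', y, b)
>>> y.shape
(7, 23)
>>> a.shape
(7, 3, 5, 5)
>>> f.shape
(31, 5, 23, 7)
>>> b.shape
(3, 3, 5, 7)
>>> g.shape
(3, 3, 3, 3)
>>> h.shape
(23, 5, 3, 5)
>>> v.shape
(5, 29, 3)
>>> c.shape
(3, 5, 3, 7)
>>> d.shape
(5, 3, 3, 3)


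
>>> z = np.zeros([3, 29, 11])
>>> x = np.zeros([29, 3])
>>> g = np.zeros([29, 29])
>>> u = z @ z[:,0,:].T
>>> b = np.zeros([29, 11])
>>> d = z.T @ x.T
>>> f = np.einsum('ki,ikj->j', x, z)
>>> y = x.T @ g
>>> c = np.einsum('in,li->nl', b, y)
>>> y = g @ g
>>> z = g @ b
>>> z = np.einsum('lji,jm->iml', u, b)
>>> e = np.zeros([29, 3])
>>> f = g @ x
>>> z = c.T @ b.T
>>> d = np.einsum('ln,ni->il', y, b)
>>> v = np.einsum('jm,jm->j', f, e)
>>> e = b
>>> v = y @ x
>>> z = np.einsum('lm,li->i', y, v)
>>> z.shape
(3,)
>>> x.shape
(29, 3)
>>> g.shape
(29, 29)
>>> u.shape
(3, 29, 3)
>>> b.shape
(29, 11)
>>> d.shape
(11, 29)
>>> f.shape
(29, 3)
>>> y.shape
(29, 29)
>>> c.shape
(11, 3)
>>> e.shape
(29, 11)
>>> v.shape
(29, 3)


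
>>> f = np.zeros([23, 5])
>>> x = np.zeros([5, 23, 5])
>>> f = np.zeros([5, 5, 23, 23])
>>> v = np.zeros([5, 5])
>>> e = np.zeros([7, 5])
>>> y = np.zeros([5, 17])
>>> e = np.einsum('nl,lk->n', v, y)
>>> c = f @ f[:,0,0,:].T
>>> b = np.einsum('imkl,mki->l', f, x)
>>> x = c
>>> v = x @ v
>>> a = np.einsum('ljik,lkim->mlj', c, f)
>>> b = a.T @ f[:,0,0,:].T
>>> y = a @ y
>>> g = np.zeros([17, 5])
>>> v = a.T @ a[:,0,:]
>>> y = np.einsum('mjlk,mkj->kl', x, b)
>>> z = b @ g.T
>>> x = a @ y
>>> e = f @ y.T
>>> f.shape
(5, 5, 23, 23)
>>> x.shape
(23, 5, 23)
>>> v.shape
(5, 5, 5)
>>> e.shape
(5, 5, 23, 5)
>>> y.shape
(5, 23)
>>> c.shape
(5, 5, 23, 5)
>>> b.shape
(5, 5, 5)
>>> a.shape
(23, 5, 5)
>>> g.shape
(17, 5)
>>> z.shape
(5, 5, 17)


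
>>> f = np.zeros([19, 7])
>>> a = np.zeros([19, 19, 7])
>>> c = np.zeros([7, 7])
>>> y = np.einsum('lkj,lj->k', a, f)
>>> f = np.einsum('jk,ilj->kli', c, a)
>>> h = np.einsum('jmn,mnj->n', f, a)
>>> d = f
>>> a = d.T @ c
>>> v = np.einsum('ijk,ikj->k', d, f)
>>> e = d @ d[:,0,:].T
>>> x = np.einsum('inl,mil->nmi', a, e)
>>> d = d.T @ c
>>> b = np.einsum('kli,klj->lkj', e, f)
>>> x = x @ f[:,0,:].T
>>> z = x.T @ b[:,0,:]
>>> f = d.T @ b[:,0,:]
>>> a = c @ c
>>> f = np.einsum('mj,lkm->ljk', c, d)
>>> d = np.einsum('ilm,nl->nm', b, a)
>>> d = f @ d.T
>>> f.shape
(19, 7, 19)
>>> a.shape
(7, 7)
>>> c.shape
(7, 7)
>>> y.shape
(19,)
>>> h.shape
(19,)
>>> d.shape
(19, 7, 7)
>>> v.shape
(19,)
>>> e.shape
(7, 19, 7)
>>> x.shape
(19, 7, 7)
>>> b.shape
(19, 7, 19)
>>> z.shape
(7, 7, 19)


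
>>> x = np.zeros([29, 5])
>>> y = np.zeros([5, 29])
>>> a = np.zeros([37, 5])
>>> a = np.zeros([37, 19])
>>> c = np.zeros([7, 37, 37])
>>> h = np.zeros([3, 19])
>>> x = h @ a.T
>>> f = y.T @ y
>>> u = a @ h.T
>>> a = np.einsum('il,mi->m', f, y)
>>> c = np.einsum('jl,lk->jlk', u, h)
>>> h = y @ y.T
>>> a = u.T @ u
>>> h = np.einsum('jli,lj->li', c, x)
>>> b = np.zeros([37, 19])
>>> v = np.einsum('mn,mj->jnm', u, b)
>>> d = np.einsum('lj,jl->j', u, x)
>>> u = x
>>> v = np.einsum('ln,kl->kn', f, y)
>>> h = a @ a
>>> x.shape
(3, 37)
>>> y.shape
(5, 29)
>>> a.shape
(3, 3)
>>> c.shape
(37, 3, 19)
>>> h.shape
(3, 3)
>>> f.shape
(29, 29)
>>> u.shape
(3, 37)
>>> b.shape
(37, 19)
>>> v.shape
(5, 29)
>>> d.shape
(3,)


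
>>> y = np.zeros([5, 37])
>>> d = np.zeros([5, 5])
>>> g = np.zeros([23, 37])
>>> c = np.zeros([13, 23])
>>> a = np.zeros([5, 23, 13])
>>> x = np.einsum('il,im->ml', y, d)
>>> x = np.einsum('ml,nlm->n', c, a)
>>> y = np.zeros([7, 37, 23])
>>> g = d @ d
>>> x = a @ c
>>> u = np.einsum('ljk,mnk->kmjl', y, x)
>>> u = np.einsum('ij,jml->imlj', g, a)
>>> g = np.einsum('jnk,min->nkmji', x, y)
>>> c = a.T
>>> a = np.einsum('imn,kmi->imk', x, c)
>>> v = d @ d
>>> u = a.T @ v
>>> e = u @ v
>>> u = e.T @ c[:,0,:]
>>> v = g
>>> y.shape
(7, 37, 23)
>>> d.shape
(5, 5)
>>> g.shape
(23, 23, 7, 5, 37)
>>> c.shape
(13, 23, 5)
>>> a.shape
(5, 23, 13)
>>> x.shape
(5, 23, 23)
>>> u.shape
(5, 23, 5)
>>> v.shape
(23, 23, 7, 5, 37)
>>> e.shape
(13, 23, 5)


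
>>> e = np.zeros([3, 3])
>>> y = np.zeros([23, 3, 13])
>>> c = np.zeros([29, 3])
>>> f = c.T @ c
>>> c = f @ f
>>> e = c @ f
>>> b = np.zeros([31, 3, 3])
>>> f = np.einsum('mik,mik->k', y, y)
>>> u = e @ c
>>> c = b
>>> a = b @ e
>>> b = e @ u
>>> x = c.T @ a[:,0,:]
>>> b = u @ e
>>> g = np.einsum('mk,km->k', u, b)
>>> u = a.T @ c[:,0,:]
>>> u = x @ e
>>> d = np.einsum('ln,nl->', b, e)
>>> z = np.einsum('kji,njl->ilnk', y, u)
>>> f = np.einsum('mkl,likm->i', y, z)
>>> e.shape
(3, 3)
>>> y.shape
(23, 3, 13)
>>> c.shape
(31, 3, 3)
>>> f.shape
(3,)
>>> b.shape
(3, 3)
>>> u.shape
(3, 3, 3)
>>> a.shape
(31, 3, 3)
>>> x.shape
(3, 3, 3)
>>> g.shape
(3,)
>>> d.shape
()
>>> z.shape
(13, 3, 3, 23)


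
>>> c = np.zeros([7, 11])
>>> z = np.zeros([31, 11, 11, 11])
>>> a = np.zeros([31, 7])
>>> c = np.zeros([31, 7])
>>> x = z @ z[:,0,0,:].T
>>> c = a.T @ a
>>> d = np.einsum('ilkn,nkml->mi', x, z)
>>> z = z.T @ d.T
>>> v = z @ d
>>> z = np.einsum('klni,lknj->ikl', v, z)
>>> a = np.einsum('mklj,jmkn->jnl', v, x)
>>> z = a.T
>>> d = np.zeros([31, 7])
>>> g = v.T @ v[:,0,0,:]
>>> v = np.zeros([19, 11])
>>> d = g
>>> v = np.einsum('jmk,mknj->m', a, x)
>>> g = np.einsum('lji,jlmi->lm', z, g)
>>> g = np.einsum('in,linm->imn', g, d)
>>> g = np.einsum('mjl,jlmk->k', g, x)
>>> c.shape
(7, 7)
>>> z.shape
(11, 31, 31)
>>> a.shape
(31, 31, 11)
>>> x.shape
(31, 11, 11, 31)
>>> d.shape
(31, 11, 11, 31)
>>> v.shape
(31,)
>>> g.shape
(31,)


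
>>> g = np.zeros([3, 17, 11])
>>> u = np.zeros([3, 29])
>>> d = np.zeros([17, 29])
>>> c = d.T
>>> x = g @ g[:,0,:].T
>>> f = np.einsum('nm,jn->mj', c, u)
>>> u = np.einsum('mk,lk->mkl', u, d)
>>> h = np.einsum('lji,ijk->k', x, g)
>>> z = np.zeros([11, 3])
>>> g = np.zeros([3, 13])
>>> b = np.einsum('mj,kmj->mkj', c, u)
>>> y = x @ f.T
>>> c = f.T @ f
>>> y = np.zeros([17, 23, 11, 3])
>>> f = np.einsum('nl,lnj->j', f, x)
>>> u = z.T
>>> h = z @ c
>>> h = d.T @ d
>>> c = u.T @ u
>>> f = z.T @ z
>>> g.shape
(3, 13)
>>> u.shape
(3, 11)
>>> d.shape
(17, 29)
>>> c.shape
(11, 11)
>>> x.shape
(3, 17, 3)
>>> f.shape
(3, 3)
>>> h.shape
(29, 29)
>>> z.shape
(11, 3)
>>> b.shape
(29, 3, 17)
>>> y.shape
(17, 23, 11, 3)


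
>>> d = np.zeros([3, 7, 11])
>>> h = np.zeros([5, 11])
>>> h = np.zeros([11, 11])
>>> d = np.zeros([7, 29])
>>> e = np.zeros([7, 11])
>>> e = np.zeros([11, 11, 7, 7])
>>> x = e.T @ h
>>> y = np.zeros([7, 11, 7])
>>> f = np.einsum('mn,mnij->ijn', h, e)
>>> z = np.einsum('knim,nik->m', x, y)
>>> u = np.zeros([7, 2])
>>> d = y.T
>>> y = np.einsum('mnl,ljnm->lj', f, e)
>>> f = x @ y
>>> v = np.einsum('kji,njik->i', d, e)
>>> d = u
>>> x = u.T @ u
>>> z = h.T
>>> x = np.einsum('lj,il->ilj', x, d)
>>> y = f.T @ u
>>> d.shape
(7, 2)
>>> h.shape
(11, 11)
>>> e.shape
(11, 11, 7, 7)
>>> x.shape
(7, 2, 2)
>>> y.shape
(11, 11, 7, 2)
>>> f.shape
(7, 7, 11, 11)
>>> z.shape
(11, 11)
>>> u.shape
(7, 2)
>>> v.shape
(7,)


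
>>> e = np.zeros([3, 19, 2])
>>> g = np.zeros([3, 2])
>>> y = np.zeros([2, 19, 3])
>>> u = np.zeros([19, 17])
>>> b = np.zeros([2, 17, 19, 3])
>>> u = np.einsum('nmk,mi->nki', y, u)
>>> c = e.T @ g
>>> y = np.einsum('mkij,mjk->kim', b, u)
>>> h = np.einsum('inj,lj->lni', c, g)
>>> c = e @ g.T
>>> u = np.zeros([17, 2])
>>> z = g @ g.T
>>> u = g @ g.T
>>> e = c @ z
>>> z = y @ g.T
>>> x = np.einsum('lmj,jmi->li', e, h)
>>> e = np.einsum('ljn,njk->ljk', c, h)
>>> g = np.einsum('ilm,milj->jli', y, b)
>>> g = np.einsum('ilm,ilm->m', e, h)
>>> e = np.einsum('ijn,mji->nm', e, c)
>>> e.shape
(2, 3)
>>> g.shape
(2,)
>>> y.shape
(17, 19, 2)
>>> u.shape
(3, 3)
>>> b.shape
(2, 17, 19, 3)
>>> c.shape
(3, 19, 3)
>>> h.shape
(3, 19, 2)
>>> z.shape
(17, 19, 3)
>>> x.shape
(3, 2)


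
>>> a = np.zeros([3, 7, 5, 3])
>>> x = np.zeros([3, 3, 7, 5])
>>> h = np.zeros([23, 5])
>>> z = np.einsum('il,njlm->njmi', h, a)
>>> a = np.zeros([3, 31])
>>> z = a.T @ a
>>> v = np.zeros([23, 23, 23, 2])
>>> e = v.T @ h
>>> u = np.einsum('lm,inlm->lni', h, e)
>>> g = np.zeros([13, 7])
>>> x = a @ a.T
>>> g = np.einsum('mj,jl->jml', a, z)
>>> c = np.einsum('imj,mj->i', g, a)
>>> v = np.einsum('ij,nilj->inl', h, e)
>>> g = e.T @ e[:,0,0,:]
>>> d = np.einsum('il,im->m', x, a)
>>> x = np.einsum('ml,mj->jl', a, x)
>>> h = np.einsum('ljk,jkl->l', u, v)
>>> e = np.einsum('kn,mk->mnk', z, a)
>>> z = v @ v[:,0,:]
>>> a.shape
(3, 31)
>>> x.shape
(3, 31)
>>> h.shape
(23,)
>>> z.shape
(23, 2, 23)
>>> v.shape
(23, 2, 23)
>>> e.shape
(3, 31, 31)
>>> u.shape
(23, 23, 2)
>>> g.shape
(5, 23, 23, 5)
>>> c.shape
(31,)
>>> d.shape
(31,)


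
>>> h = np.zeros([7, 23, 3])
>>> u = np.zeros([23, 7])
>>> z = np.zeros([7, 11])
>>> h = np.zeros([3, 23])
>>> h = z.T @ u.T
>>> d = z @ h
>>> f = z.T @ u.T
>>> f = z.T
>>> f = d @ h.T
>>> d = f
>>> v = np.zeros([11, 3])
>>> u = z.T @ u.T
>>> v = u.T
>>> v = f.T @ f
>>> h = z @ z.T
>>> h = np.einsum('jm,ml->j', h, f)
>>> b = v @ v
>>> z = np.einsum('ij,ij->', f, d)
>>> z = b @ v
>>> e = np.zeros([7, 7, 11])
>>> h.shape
(7,)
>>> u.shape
(11, 23)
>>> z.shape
(11, 11)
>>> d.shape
(7, 11)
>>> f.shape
(7, 11)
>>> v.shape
(11, 11)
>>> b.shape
(11, 11)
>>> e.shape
(7, 7, 11)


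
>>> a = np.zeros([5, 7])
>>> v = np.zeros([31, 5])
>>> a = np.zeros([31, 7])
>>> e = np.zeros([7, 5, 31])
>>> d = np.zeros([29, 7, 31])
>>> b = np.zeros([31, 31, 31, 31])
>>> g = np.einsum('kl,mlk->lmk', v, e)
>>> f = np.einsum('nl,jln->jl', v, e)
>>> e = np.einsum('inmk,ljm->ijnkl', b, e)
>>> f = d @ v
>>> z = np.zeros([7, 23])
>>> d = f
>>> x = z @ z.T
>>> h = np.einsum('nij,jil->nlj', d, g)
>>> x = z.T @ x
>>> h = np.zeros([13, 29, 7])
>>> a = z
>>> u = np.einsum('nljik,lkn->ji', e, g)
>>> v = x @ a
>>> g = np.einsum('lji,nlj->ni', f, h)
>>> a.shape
(7, 23)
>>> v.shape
(23, 23)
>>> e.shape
(31, 5, 31, 31, 7)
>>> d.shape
(29, 7, 5)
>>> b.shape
(31, 31, 31, 31)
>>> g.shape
(13, 5)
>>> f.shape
(29, 7, 5)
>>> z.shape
(7, 23)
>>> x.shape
(23, 7)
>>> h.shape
(13, 29, 7)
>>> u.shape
(31, 31)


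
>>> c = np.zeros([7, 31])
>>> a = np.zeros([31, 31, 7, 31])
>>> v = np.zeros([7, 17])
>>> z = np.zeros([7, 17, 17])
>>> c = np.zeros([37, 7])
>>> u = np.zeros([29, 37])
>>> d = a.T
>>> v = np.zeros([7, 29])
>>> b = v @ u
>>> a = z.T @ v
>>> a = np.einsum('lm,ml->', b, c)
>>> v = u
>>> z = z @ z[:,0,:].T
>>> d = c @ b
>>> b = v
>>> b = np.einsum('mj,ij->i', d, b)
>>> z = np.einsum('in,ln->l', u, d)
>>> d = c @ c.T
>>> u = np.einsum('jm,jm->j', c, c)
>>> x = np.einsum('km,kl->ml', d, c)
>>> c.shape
(37, 7)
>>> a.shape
()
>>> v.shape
(29, 37)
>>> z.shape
(37,)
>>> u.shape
(37,)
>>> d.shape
(37, 37)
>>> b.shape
(29,)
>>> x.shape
(37, 7)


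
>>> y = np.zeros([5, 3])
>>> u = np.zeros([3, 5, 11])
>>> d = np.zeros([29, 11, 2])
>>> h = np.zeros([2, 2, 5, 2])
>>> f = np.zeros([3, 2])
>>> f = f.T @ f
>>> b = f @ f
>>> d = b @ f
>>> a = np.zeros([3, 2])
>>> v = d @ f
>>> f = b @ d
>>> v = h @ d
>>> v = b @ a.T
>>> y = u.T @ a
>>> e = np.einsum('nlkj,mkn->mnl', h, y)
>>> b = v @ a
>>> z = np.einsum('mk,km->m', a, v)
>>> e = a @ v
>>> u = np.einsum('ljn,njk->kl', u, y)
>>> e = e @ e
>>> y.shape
(11, 5, 2)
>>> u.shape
(2, 3)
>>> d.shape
(2, 2)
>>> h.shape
(2, 2, 5, 2)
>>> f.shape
(2, 2)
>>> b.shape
(2, 2)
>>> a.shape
(3, 2)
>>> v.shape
(2, 3)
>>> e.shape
(3, 3)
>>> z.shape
(3,)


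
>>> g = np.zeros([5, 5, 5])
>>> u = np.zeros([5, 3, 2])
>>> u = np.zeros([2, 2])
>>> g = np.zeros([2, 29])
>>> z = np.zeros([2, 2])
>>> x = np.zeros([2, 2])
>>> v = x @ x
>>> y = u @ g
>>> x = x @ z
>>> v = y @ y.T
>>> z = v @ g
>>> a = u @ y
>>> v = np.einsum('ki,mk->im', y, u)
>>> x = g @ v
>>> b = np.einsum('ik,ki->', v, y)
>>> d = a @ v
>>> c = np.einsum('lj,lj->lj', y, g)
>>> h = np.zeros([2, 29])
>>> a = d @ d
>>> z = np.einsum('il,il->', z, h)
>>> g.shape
(2, 29)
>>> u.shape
(2, 2)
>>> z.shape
()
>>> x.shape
(2, 2)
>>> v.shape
(29, 2)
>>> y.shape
(2, 29)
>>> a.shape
(2, 2)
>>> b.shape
()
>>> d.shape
(2, 2)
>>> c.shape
(2, 29)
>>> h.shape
(2, 29)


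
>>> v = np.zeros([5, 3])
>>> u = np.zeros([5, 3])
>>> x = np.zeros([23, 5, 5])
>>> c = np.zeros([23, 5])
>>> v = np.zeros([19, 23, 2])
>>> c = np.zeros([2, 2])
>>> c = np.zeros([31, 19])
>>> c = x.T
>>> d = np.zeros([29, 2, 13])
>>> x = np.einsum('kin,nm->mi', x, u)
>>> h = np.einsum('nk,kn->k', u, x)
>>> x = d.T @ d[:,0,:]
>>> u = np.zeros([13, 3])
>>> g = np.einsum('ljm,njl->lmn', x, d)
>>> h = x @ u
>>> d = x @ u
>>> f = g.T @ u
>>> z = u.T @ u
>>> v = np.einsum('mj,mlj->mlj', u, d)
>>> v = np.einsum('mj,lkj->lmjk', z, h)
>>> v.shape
(13, 3, 3, 2)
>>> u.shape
(13, 3)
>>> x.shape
(13, 2, 13)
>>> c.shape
(5, 5, 23)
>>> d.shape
(13, 2, 3)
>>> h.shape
(13, 2, 3)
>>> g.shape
(13, 13, 29)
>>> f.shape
(29, 13, 3)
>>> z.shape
(3, 3)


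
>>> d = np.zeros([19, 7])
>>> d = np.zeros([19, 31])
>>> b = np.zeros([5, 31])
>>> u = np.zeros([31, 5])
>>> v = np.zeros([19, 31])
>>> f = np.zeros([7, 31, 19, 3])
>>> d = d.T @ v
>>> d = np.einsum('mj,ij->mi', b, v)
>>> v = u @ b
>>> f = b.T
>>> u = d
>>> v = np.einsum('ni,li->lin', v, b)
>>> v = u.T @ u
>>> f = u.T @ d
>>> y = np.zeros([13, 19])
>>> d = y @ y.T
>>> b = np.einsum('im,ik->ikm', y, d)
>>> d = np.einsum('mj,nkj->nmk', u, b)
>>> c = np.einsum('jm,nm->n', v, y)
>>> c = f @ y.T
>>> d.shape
(13, 5, 13)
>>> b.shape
(13, 13, 19)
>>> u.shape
(5, 19)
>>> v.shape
(19, 19)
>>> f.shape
(19, 19)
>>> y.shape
(13, 19)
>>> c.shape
(19, 13)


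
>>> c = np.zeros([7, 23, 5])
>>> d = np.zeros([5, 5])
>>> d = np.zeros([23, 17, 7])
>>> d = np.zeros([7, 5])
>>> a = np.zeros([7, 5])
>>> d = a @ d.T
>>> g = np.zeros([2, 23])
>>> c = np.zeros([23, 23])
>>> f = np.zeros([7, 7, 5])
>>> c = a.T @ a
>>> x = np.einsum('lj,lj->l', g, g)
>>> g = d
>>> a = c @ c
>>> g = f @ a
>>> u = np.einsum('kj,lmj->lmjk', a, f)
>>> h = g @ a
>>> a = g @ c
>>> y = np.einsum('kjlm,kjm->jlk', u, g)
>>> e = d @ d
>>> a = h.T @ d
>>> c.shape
(5, 5)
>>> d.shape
(7, 7)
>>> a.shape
(5, 7, 7)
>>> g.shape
(7, 7, 5)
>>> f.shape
(7, 7, 5)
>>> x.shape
(2,)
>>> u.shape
(7, 7, 5, 5)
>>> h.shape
(7, 7, 5)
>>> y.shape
(7, 5, 7)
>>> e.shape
(7, 7)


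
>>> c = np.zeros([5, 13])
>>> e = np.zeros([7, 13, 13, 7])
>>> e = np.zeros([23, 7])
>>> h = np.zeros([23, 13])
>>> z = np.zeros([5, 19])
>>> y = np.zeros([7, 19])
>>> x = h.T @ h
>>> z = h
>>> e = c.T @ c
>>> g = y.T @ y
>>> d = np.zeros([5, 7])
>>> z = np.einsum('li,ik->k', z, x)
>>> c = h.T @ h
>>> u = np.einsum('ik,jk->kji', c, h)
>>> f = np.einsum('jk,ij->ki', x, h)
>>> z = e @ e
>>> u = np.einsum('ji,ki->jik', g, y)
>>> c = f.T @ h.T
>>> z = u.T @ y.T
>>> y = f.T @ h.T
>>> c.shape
(23, 23)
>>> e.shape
(13, 13)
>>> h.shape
(23, 13)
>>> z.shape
(7, 19, 7)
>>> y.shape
(23, 23)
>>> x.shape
(13, 13)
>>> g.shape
(19, 19)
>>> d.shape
(5, 7)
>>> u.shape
(19, 19, 7)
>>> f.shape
(13, 23)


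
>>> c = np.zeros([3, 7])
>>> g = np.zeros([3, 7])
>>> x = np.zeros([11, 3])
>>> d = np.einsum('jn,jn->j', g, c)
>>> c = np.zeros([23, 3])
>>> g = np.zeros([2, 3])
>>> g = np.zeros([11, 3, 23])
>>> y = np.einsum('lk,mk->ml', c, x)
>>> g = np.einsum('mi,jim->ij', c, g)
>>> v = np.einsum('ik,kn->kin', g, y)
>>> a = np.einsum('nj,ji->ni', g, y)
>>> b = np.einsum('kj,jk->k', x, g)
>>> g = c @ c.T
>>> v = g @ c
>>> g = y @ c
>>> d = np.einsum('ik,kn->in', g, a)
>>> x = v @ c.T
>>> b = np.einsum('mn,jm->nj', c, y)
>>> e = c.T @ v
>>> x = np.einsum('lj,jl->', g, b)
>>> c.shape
(23, 3)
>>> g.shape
(11, 3)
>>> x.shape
()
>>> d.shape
(11, 23)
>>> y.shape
(11, 23)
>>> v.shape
(23, 3)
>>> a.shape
(3, 23)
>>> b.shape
(3, 11)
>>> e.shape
(3, 3)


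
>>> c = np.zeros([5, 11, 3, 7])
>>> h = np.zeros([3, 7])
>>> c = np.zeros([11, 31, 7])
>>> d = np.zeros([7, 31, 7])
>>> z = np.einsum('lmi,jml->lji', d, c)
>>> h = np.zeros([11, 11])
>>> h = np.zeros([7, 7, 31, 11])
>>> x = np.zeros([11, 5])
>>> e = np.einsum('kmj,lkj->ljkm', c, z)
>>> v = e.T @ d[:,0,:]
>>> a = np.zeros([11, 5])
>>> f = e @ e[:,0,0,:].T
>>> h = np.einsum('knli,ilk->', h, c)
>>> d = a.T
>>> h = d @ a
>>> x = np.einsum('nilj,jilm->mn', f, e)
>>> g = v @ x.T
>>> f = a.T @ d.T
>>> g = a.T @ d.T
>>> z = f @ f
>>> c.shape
(11, 31, 7)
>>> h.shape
(5, 5)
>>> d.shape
(5, 11)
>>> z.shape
(5, 5)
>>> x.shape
(31, 7)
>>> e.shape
(7, 7, 11, 31)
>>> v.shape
(31, 11, 7, 7)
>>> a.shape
(11, 5)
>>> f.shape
(5, 5)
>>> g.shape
(5, 5)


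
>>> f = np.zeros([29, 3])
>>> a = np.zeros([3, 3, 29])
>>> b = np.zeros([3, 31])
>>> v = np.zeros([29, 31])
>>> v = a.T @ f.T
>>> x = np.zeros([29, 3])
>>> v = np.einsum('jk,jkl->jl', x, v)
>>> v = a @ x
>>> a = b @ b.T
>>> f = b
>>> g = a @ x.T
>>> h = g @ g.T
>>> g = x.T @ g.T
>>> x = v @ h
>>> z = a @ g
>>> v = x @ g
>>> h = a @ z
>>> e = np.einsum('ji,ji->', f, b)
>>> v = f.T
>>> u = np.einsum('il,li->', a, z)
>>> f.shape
(3, 31)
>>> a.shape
(3, 3)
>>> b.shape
(3, 31)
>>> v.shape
(31, 3)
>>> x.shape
(3, 3, 3)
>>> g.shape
(3, 3)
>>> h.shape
(3, 3)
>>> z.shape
(3, 3)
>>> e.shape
()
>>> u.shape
()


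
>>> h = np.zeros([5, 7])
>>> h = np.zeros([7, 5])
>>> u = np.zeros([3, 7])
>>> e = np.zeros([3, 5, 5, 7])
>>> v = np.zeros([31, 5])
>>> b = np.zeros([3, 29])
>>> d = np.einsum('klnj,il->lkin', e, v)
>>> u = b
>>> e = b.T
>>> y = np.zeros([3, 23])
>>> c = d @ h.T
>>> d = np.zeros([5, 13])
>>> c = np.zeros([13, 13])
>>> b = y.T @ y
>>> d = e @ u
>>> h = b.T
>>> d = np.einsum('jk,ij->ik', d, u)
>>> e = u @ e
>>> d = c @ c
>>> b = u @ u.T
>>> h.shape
(23, 23)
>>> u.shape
(3, 29)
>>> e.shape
(3, 3)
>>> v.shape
(31, 5)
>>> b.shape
(3, 3)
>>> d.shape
(13, 13)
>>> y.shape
(3, 23)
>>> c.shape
(13, 13)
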